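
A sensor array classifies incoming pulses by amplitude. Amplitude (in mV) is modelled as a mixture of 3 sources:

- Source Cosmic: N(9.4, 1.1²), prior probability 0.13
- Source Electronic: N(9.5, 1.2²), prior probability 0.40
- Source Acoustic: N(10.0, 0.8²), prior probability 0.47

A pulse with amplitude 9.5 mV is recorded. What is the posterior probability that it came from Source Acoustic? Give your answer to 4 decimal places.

By Bayes' theorem, P(k | x) = π_k f_k(x) / Σ_j π_j f_j(x).
Component likelihoods at x = 9.5 mV:
  f_Cosmic = (1/(1.1·√(2π)))·exp(−(9.5−9.4)²/(2·1.1²)) = 0.362675·exp(-0.00413) = 0.361179
  f_Electronic = (1/(1.2·√(2π)))·exp(−(9.5−9.5)²/(2·1.2²)) = 0.332452·exp(-0.00000) = 0.332452
  f_Acoustic = (1/(0.8·√(2π)))·exp(−(9.5−10.0)²/(2·0.8²)) = 0.498678·exp(-0.19531) = 0.410201
Prior × likelihood for each component:
  π_Cosmic·f_Cosmic = 0.13 × 0.361179 = 0.0469533
  π_Electronic·f_Electronic = 0.40 × 0.332452 = 0.132981
  π_Acoustic·f_Acoustic = 0.47 × 0.410201 = 0.192795
Normaliser: 0.0469533 + 0.132981 + 0.192795 = 0.372729
P(Source Acoustic | the observation) ≈ 0.5173

0.5173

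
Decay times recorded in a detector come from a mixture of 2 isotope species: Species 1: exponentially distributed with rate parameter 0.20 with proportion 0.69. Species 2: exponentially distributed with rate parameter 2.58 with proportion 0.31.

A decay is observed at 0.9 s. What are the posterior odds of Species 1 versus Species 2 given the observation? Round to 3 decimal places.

1.469

Posterior odds = (π_i f_i(x)) / (π_j f_j(x)); the normalising sum cancels.
Component likelihoods at x = 0.9 s:
  f_1 = 0.20·e^(−0.20·0.9) = 0.20·e^(−0.1800) = 0.167054
  f_2 = 2.58·e^(−2.58·0.9) = 2.58·e^(−2.3220) = 0.253039
Posterior odds = (π_1·f_1) / (π_2·f_2) = (0.69·0.167054) / (0.31·0.253039) = 0.115267 / 0.0784422 ≈ 1.469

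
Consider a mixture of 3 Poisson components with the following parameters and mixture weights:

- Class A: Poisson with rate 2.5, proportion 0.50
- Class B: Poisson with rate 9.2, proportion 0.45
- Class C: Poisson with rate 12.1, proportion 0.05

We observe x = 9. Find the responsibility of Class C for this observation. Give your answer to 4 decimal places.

Posterior ∝ prior × likelihood, so P(k | x) ∝ π_k f_k(x); normalise over all components.
Component likelihoods at x = 9:
  f_A = e^(−2.5)·2.5^9/9! = 0.000862901
  f_B = e^(−9.2)·9.2^9/9! = 0.131467
  f_C = e^(−12.1)·12.1^9/9! = 0.0851809
Multiply by the mixture weights:
  π_A·f_A = 0.50 × 0.000862901 = 0.00043145
  π_B·f_B = 0.45 × 0.131467 = 0.0591603
  π_C·f_C = 0.05 × 0.0851809 = 0.00425904
Sum: 0.00043145 + 0.0591603 + 0.00425904 = 0.0638508
P(Class C | data) ≈ 0.0667

0.0667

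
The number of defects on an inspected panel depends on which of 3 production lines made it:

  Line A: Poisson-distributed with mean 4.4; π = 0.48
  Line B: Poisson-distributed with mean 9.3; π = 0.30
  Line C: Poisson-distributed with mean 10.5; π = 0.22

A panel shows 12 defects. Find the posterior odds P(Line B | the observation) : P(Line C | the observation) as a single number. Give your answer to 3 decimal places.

1.055

Posterior odds = (π_i f_i(x)) / (π_j f_j(x)); the normalising sum cancels.
Evaluate each component's likelihood at the observed value:
  p_A = e^(−4.4)·4.4^12/12! = 0.00134958
  p_B = e^(−9.3)·9.3^12/12! = 0.079895
  p_C = e^(−10.5)·10.5^12/12! = 0.103239
Posterior odds = (π_B·p_B) / (π_C·p_C) = (0.30·0.079895) / (0.22·0.103239) = 0.0239685 / 0.0227125 ≈ 1.055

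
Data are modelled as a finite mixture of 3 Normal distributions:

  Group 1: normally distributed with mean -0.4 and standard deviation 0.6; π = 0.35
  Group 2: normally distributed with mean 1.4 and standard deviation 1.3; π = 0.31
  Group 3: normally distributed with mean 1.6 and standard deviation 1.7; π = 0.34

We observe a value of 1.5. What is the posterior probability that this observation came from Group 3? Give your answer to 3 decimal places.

0.452

Posterior ∝ prior × likelihood, so P(k | x) ∝ P(Z=k) f_k(x); normalise over all components.
Normal densities:
  L_1 = (1/(0.6·√(2π)))·exp(−(1.5−-0.4)²/(2·0.6²)) = 0.664904·exp(-5.01389) = 0.00441829
  L_2 = (1/(1.3·√(2π)))·exp(−(1.5−1.4)²/(2·1.3²)) = 0.306879·exp(-0.00296) = 0.305972
  L_3 = (1/(1.7·√(2π)))·exp(−(1.5−1.6)²/(2·1.7²)) = 0.234672·exp(-0.00173) = 0.234266
Prior × likelihood for each component:
  P(Z=1)·L_1 = 0.35 × 0.00441829 = 0.0015464
  P(Z=2)·L_2 = 0.31 × 0.305972 = 0.0948513
  P(Z=3)·L_3 = 0.34 × 0.234266 = 0.0796505
Marginal: 0.0015464 + 0.0948513 + 0.0796505 = 0.176048
Responsibility of Group 3: 0.0796505 / 0.176048 ≈ 0.452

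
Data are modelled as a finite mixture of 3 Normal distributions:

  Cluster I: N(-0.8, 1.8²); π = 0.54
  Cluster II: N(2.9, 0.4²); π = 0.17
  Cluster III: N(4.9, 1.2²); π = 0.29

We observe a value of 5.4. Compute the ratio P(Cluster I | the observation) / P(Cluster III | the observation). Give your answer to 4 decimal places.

Posterior odds = (π_i f_i(x)) / (π_j f_j(x)); the normalising sum cancels.
Component likelihoods at x = 5.4:
  p_I = (1/(1.8·√(2π)))·exp(−(5.4−-0.8)²/(2·1.8²)) = 0.221635·exp(-5.93210) = 0.000587976
  p_II = (1/(0.4·√(2π)))·exp(−(5.4−2.9)²/(2·0.4²)) = 0.997356·exp(-19.53125) = 3.285e-09
  p_III = (1/(1.2·√(2π)))·exp(−(5.4−4.9)²/(2·1.2²)) = 0.332452·exp(-0.08681) = 0.30481
0.000317507 / 0.088395 ≈ 0.0036

0.0036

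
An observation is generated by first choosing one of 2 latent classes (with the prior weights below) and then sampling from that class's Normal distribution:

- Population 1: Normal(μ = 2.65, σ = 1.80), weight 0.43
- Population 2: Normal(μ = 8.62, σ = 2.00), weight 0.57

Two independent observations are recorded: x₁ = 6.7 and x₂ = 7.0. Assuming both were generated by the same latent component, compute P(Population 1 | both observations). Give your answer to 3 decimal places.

0.009

By Bayes' theorem, P(k | x) = P(Z=k) f_k(x) / Σ_j P(Z=j) f_j(x).
Since both observations come from the same component, the likelihood for component k is f_k(x₁)·f_k(x₂).
  L_1 = [(1/(1.80·√(2π)))·exp(−(6.7−2.65)²/(2·1.80²)) = 0.221635·exp(-2.53125) = 0.0176331] × [0.0119519] = 0.00021075
  L_2 = [(1/(2.00·√(2π)))·exp(−(6.7−8.62)²/(2·2.00²)) = 0.199471·exp(-0.46080) = 0.125822] × [0.143684] = 0.0180787
Unnormalised posteriors:
  P(Z=1)·L_1 = 0.43 × 0.00021075 = 9.06224e-05
  P(Z=2)·L_2 = 0.57 × 0.0180787 = 0.0103049
Marginal: 9.06224e-05 + 0.0103049 = 0.0103955
P(Population 1 | x₁,x₂) = 9.06224e-05 / 0.0103955 ≈ 0.009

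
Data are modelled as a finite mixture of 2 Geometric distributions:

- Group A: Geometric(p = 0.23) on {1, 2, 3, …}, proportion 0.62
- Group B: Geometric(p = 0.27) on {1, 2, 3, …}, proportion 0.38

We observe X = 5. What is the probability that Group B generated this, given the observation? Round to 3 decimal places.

Posterior ∝ prior × likelihood, so P(k | x) ∝ π_k f_k(x); normalise over all components.
Component likelihoods at x = 5:
  p_A = 0.23·(1−0.23)^4 = 0.23·0.35153 = 0.080852
  p_B = 0.27·(1−0.27)^4 = 0.27·0.283982 = 0.0766753
Multiply by the mixture weights:
  π_A·p_A = 0.62 × 0.080852 = 0.0501282
  π_B·p_B = 0.38 × 0.0766753 = 0.0291366
Evidence: 0.0501282 + 0.0291366 = 0.0792648
P(Group B | the observation) ≈ 0.368

0.368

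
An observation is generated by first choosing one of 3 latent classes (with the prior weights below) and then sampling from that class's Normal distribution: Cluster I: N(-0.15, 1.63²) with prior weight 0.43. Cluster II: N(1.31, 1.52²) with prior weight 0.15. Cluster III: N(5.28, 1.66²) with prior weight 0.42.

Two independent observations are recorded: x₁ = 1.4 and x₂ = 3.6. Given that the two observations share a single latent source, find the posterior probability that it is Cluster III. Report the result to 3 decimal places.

0.174

P(component k | x) = π_k·f_k(x) / marginal(x), where marginal(x) = Σ_j π_j·f_j(x).
Since both observations come from the same component, the likelihood for component k is f_k(x₁)·f_k(x₂).
  L_I = [0.155728] × [0.017354] = 0.00270251
  L_II = [0.262002] × [0.0843704] = 0.0221052
  L_III = [0.0156489] × [0.144009] = 0.00225358
Weight by the priors:
  π_I·L_I = 0.43 × 0.00270251 = 0.00116208
  π_II·L_II = 0.15 × 0.0221052 = 0.00331579
  π_III·L_III = 0.42 × 0.00225358 = 0.000946505
Sum: 0.00116208 + 0.00331579 + 0.000946505 = 0.00542437
P(Cluster III | x₁, x₂) ≈ 0.174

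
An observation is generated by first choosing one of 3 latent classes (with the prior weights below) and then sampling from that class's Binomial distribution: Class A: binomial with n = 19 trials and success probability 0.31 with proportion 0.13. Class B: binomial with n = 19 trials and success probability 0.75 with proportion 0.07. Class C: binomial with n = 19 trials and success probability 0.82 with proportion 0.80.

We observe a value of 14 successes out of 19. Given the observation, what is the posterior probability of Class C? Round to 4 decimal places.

0.8851

P(component k | x) = P(Z=k)·f_k(x) / marginal(x), where marginal(x) = Σ_j P(Z=j)·f_j(x).
Component likelihoods at x = 14 successes out of 19:
  p_A = C(19,14)·0.31^14·0.69^5 = 11628·7.56944e-08·0.156403 = 0.000137662
  p_B = C(19,14)·0.75^14·0.25^5 = 11628·0.0178179·0.000976562 = 0.202331
  p_C = C(19,14)·0.82^14·0.18^5 = 11628·0.0621432·0.000188957 = 0.13654
Multiply by the mixture weights:
  P(Z=A)·p_A = 0.13 × 0.000137662 = 1.78961e-05
  P(Z=B)·p_B = 0.07 × 0.202331 = 0.0141632
  P(Z=C)·p_C = 0.80 × 0.13654 = 0.109232
Normaliser: 1.78961e-05 + 0.0141632 + 0.109232 = 0.123413
P(Class C | the observation) = 0.109232 / 0.123413 ≈ 0.8851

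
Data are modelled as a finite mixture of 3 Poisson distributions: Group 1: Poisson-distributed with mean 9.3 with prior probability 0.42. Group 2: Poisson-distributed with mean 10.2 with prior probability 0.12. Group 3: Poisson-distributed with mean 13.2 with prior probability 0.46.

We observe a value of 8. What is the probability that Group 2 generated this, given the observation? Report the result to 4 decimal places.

0.1512

By Bayes' theorem, P(k | x) = π_k f_k(x) / Σ_j π_j f_j(x).
Component likelihoods at x = 8:
  p_1 = 0.126883
  p_2 = 0.108013
  p_3 = 0.0423042
Prior × likelihood for each component:
  π_1·p_1 = 0.42 × 0.126883 = 0.053291
  π_2·p_2 = 0.12 × 0.108013 = 0.0129616
  π_3·p_3 = 0.46 × 0.0423042 = 0.0194599
Normaliser: 0.053291 + 0.0129616 + 0.0194599 = 0.0857125
So the posterior for Group 2 is 0.0129616 / 0.0857125 ≈ 0.1512.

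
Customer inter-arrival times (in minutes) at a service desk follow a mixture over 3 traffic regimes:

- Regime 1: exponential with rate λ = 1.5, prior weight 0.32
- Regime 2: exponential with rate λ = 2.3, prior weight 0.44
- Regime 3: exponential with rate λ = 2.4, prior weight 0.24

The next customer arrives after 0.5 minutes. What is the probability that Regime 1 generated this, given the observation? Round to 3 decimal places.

P(component k | x) = P(Z=k)·f_k(x) / marginal(x), where marginal(x) = Σ_j P(Z=j)·f_j(x).
Exponential densities:
  p_1 = 0.70855
  p_2 = 0.728265
  p_3 = 0.722866
Weight by the priors:
  P(Z=1)·p_1 = 0.32 × 0.70855 = 0.226736
  P(Z=2)·p_2 = 0.44 × 0.728265 = 0.320436
  P(Z=3)·p_3 = 0.24 × 0.722866 = 0.173488
Denominator: 0.226736 + 0.320436 + 0.173488 = 0.72066
So the posterior for Regime 1 is 0.226736 / 0.72066 ≈ 0.315.

0.315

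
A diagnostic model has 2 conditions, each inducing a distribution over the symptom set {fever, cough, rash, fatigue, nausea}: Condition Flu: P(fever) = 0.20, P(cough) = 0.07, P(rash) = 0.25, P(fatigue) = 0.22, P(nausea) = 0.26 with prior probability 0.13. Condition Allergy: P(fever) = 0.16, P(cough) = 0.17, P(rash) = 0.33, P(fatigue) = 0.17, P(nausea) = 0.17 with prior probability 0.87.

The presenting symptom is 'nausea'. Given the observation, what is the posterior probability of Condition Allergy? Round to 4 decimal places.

0.8140

By Bayes' theorem, P(k | x) = π_k f_k(x) / Σ_j π_j f_j(x).
Component likelihoods at x = 'nausea':
  p_Flu = 0.26
  p_Allergy = 0.17
Prior × likelihood for each component:
  π_Flu·p_Flu = 0.13 × 0.26 = 0.0338
  π_Allergy·p_Allergy = 0.87 × 0.17 = 0.1479
Evidence: 0.0338 + 0.1479 = 0.1817
P(Condition Allergy | data) = 0.1479 / 0.1817 ≈ 0.8140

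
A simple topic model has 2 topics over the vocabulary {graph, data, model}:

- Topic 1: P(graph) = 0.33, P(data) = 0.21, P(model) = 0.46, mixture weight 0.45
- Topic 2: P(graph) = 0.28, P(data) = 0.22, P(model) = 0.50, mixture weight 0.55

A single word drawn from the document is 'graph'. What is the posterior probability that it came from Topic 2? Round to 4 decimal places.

P(component k | x) = π_k·f_k(x) / marginal(x), where marginal(x) = Σ_j π_j·f_j(x).
Component likelihoods at x = 'graph':
  L_1 = P(graph | comp) = 0.33
  L_2 = P(graph | comp) = 0.28
Multiply by the mixture weights:
  π_1·L_1 = 0.45 × 0.33 = 0.1485
  π_2·L_2 = 0.55 × 0.28 = 0.154
Marginal: 0.1485 + 0.154 = 0.3025
So the posterior for Topic 2 is 0.154 / 0.3025 ≈ 0.5091.

0.5091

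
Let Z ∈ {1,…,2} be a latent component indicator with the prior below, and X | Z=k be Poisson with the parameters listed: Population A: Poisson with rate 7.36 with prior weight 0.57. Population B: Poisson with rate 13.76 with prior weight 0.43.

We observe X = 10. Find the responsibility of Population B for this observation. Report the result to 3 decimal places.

By Bayes' theorem, P(k | x) = π_k f_k(x) / Σ_j π_j f_j(x).
Evaluate each component's likelihood at the observed value:
  L_A = e^(−7.36)·7.36^10/10! = 0.0817726
  L_B = e^(−13.76)·13.76^10/10! = 0.0708809
Prior × likelihood for each component:
  π_A·L_A = 0.57 × 0.0817726 = 0.0466104
  π_B·L_B = 0.43 × 0.0708809 = 0.0304788
Denominator: 0.0466104 + 0.0304788 = 0.0770892
So the posterior for Population B is 0.0304788 / 0.0770892 ≈ 0.395.

0.395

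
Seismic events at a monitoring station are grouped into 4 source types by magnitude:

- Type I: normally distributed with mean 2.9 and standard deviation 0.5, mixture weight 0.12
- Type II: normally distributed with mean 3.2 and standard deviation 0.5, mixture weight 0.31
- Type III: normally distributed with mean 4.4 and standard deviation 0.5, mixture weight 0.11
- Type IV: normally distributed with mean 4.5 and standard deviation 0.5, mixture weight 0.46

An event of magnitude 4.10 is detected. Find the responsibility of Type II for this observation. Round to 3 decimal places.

By Bayes' theorem, P(k | x) = P(Z=k) f_k(x) / Σ_j P(Z=j) f_j(x).
Normal densities:
  f_I = (1/(0.5·√(2π)))·exp(−(4.10−2.9)²/(2·0.5²)) = 0.797885·exp(-2.88000) = 0.0447891
  f_II = (1/(0.5·√(2π)))·exp(−(4.10−3.2)²/(2·0.5²)) = 0.797885·exp(-1.62000) = 0.1579
  f_III = (1/(0.5·√(2π)))·exp(−(4.10−4.4)²/(2·0.5²)) = 0.797885·exp(-0.18000) = 0.666449
  f_IV = (1/(0.5·√(2π)))·exp(−(4.10−4.5)²/(2·0.5²)) = 0.797885·exp(-0.32000) = 0.579383
Unnormalised posteriors:
  P(Z=I)·f_I = 0.12 × 0.0447891 = 0.00537469
  P(Z=II)·f_II = 0.31 × 0.1579 = 0.0489491
  P(Z=III)·f_III = 0.11 × 0.666449 = 0.0733094
  P(Z=IV)·f_IV = 0.46 × 0.579383 = 0.266516
Marginal: 0.00537469 + 0.0489491 + 0.0733094 + 0.266516 = 0.394149
Responsibility of Type II: 0.0489491 / 0.394149 ≈ 0.124

0.124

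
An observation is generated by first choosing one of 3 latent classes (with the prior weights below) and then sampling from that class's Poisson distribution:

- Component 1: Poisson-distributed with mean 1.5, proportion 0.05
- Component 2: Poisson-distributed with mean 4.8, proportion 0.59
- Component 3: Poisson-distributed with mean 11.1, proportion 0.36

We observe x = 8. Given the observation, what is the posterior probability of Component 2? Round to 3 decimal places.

Apply Bayes' rule: the posterior for each component is proportional to its prior times its likelihood at x.
Evaluate each component's likelihood at the observed value:
  f_1 = e^(−1.5)·1.5^8/8! = 0.00014183
  f_2 = e^(−4.8)·4.8^8/8! = 0.057517
  f_3 = e^(−11.1)·11.1^8/8! = 0.0863763
Unnormalised posteriors:
  w_1·f_1 = 0.05 × 0.00014183 = 7.0915e-06
  w_2·f_2 = 0.59 × 0.057517 = 0.033935
  w_3·f_3 = 0.36 × 0.0863763 = 0.0310955
Normaliser: 7.0915e-06 + 0.033935 + 0.0310955 = 0.0650376
P(Component 2 | data) ≈ 0.522

0.522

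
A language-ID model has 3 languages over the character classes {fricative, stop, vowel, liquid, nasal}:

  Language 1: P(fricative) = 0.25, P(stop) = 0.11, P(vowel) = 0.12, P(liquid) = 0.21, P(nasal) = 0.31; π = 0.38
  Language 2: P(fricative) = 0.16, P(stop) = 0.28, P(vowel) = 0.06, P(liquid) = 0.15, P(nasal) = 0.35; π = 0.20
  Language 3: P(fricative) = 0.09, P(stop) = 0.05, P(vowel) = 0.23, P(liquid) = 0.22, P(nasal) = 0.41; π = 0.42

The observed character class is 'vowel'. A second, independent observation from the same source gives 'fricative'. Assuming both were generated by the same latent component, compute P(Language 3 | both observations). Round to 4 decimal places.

0.3949

Apply Bayes' rule: the posterior for each component is proportional to its prior times its likelihood at x.
Since both observations come from the same component, the likelihood for component k is f_k(x₁)·f_k(x₂).
  p_1 = [0.12] × [0.25] = 0.03
  p_2 = [0.06] × [0.16] = 0.0096
  p_3 = [0.23] × [0.09] = 0.0207
Unnormalised posteriors:
  w_1·p_1 = 0.38 × 0.03 = 0.0114
  w_2·p_2 = 0.20 × 0.0096 = 0.00192
  w_3·p_3 = 0.42 × 0.0207 = 0.008694
Marginal: 0.0114 + 0.00192 + 0.008694 = 0.022014
So the posterior for Language 3 is 0.008694 / 0.022014 ≈ 0.3949.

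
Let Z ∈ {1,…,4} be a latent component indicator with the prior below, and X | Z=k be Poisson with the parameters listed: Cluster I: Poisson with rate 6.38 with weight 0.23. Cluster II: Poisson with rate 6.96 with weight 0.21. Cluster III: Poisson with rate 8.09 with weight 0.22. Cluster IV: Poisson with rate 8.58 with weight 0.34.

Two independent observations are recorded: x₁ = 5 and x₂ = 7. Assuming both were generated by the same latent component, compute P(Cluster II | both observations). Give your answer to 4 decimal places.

0.2721

By Bayes' theorem, P(k | x) = π_k f_k(x) / Σ_j π_j f_j(x).
Since both observations come from the same component, the likelihood for component k is f_k(x₁)·f_k(x₂).
  L_I = [e^(−6.38)·6.38^5/5! = 0.149322] × [0.144716] = 0.0216092
  L_II = [e^(−6.96)·6.96^5/5! = 0.129174] × [0.148986] = 0.0192451
  L_III = [e^(−8.09)·8.09^5/5! = 0.0885358] × [0.137964] = 0.0122148
  L_IV = [e^(−8.58)·8.58^5/5! = 0.0727794] × [0.127566] = 0.00928415
Multiply by the mixture weights:
  π_I·L_I = 0.23 × 0.0216092 = 0.00497012
  π_II·L_II = 0.21 × 0.0192451 = 0.00404147
  π_III·L_III = 0.22 × 0.0122148 = 0.00268725
  π_IV·L_IV = 0.34 × 0.00928415 = 0.00315661
Evidence: 0.00497012 + 0.00404147 + 0.00268725 + 0.00315661 = 0.0148555
P(Cluster II | x) ≈ 0.2721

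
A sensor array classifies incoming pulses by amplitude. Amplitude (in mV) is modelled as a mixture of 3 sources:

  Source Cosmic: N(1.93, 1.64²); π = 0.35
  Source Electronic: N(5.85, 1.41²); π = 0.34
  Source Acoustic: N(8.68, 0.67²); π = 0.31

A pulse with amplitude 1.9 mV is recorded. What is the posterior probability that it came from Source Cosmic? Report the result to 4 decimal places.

Apply Bayes' rule: the posterior for each component is proportional to its prior times its likelihood at x.
Normal densities:
  f_Cosmic = (1/(1.64·√(2π)))·exp(−(1.9−1.93)²/(2·1.64²)) = 0.243257·exp(-0.00017) = 0.243217
  f_Electronic = (1/(1.41·√(2π)))·exp(−(1.9−5.85)²/(2·1.41²)) = 0.282938·exp(-3.92397) = 0.00559154
  f_Acoustic = (1/(0.67·√(2π)))·exp(−(1.9−8.68)²/(2·0.67²)) = 0.595436·exp(-51.20116) = 3.45505e-23
Weight by the priors:
  π_Cosmic·f_Cosmic = 0.35 × 0.243217 = 0.0851259
  π_Electronic·f_Electronic = 0.34 × 0.00559154 = 0.00190112
  π_Acoustic·f_Acoustic = 0.31 × 3.45505e-23 = 1.07107e-23
Normaliser: 0.0851259 + 0.00190112 + 1.07107e-23 = 0.087027
P(Source Cosmic | the observation) ≈ 0.9782

0.9782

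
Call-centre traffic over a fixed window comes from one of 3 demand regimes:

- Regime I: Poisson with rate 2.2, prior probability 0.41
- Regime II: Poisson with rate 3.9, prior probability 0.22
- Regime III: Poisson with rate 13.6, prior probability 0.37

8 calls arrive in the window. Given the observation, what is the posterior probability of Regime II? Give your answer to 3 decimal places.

0.298

The responsibility of component k is w_k f_k(x) divided by Σ_j w_j f_j(x).
Component likelihoods at x = 8 calls:
  f_I = e^(−2.2)·2.2^8/8! = 0.00150804
  f_II = e^(−3.9)·3.9^8/8! = 0.0268688
  f_III = e^(−13.6)·13.6^8/8! = 0.0360069
Unnormalised posteriors:
  w_I·f_I = 0.41 × 0.00150804 = 0.000618297
  w_II·f_II = 0.22 × 0.0268688 = 0.00591113
  w_III·f_III = 0.37 × 0.0360069 = 0.0133226
Denominator: 0.000618297 + 0.00591113 + 0.0133226 = 0.019852
P(Regime II | x) = 0.00591113 / 0.019852 ≈ 0.298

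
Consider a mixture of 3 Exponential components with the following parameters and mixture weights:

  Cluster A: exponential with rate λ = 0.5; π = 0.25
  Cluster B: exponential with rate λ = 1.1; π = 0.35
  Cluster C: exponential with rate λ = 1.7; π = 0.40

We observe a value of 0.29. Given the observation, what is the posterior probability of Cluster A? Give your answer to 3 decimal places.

0.135

Apply Bayes' rule: the posterior for each component is proportional to its prior times its likelihood at x.
Exponential densities:
  p_A = 0.432511
  p_B = 0.799563
  p_C = 1.03835
Multiply by the mixture weights:
  π_A·p_A = 0.25 × 0.432511 = 0.108128
  π_B·p_B = 0.35 × 0.799563 = 0.279847
  π_C·p_C = 0.40 × 1.03835 = 0.415338
Evidence: 0.108128 + 0.279847 + 0.415338 = 0.803313
Responsibility of Cluster A: 0.108128 / 0.803313 ≈ 0.135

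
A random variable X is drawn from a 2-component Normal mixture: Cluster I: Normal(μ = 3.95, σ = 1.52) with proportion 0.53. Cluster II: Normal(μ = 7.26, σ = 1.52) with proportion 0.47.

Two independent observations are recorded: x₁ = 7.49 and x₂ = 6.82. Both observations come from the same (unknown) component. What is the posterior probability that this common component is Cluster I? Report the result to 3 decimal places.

0.013

Posterior ∝ prior × likelihood, so P(k | x) ∝ w_k f_k(x); normalise over all components.
Since both observations come from the same component, the likelihood for component k is f_k(x₁)·f_k(x₂).
  f_I = [(1/(1.52·√(2π)))·exp(−(7.49−3.95)²/(2·1.52²)) = 0.262462·exp(-2.71200) = 0.0174285] × [0.0441475] = 0.000769426
  f_II = [(1/(1.52·√(2π)))·exp(−(7.49−7.26)²/(2·1.52²)) = 0.262462·exp(-0.01145) = 0.259474] × [0.251693] = 0.0653078
Unnormalised posteriors:
  w_I·f_I = 0.53 × 0.000769426 = 0.000407796
  w_II·f_II = 0.47 × 0.0653078 = 0.0306947
Sum: 0.000407796 + 0.0306947 = 0.0311025
P(Cluster I | x₁, x₂) ≈ 0.013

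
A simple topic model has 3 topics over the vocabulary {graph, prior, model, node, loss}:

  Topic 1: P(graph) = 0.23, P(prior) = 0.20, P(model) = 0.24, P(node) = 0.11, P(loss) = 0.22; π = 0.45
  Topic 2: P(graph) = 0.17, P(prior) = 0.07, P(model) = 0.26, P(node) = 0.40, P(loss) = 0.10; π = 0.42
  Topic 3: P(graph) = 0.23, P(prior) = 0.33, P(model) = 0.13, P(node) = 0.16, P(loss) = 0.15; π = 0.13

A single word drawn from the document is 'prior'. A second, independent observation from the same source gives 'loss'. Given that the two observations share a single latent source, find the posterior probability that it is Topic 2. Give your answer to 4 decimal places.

0.1008

Apply Bayes' rule: the posterior for each component is proportional to its prior times its likelihood at x.
Since both observations come from the same component, the likelihood for component k is f_k(x₁)·f_k(x₂).
  f_1 = [0.2] × [0.22] = 0.044
  f_2 = [0.07] × [0.1] = 0.007
  f_3 = [0.33] × [0.15] = 0.0495
Weight by the priors:
  π_1·f_1 = 0.45 × 0.044 = 0.0198
  π_2·f_2 = 0.42 × 0.007 = 0.00294
  π_3·f_3 = 0.13 × 0.0495 = 0.006435
Marginal: 0.0198 + 0.00294 + 0.006435 = 0.029175
P(Topic 2 | x) ≈ 0.1008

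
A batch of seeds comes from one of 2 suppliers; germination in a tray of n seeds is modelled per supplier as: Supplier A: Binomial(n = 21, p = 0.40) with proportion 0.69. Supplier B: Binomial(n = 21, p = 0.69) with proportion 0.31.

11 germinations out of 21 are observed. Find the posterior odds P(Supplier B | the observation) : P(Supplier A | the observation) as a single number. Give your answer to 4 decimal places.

Posterior odds = (π_i f_i(x)) / (π_j f_j(x)); the normalising sum cancels.
Evaluate each component's likelihood at the observed value:
  L_A = 0.0894535
  L_B = 0.0487958
Odds = (0.31/0.69) × (0.0487958/0.0894535) = 0.449275 × 0.545487 ≈ 0.2451

0.2451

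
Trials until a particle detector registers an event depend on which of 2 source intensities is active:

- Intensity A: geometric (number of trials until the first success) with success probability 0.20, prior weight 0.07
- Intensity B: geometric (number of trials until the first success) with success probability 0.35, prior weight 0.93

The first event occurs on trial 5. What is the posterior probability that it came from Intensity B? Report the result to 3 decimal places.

0.910

Posterior ∝ prior × likelihood, so P(k | x) ∝ π_k f_k(x); normalise over all components.
Evaluate each component's likelihood at the observed value:
  p_A = 0.08192
  p_B = 0.0624772
Weight by the priors:
  π_A·p_A = 0.07 × 0.08192 = 0.0057344
  π_B·p_B = 0.93 × 0.0624772 = 0.0581038
Normaliser: 0.0057344 + 0.0581038 = 0.0638382
Responsibility of Intensity B: 0.0581038 / 0.0638382 ≈ 0.910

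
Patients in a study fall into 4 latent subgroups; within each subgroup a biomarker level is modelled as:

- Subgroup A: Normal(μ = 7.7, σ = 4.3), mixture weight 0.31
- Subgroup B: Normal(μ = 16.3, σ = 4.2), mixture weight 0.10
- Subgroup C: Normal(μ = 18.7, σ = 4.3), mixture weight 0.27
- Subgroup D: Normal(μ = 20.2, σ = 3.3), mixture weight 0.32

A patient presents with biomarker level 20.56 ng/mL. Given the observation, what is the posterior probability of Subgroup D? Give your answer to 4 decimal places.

0.5716

The responsibility of component k is P(Z=k) f_k(x) divided by Σ_j P(Z=j) f_j(x).
Component likelihoods at x = 20.56 ng/mL:
  L_A = (1/(4.3·√(2π)))·exp(−(20.56−7.7)²/(2·4.3²)) = 0.092777·exp(-4.47214) = 0.00105978
  L_B = (1/(4.2·√(2π)))·exp(−(20.56−16.3)²/(2·4.2²)) = 0.094986·exp(-0.51439) = 0.0567891
  L_C = (1/(4.3·√(2π)))·exp(−(20.56−18.7)²/(2·4.3²)) = 0.092777·exp(-0.09355) = 0.0844913
  L_D = (1/(3.3·√(2π)))·exp(−(20.56−20.2)²/(2·3.3²)) = 0.120892·exp(-0.00595) = 0.120174
Multiply by the mixture weights:
  P(Z=A)·L_A = 0.31 × 0.00105978 = 0.000328533
  P(Z=B)·L_B = 0.10 × 0.0567891 = 0.00567891
  P(Z=C)·L_C = 0.27 × 0.0844913 = 0.0228126
  P(Z=D)·L_D = 0.32 × 0.120174 = 0.0384558
Denominator: 0.000328533 + 0.00567891 + 0.0228126 + 0.0384558 = 0.0672759
Responsibility of Subgroup D: 0.0384558 / 0.0672759 ≈ 0.5716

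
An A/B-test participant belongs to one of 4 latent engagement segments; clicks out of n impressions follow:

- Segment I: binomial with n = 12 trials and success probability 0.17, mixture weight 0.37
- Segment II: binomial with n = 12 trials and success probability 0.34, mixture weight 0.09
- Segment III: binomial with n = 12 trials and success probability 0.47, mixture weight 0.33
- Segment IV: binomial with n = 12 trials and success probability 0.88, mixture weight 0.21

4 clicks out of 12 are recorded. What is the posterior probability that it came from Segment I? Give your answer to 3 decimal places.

0.327

Apply Bayes' rule: the posterior for each component is proportional to its prior times its likelihood at x.
Binomial probabilities:
  L_I = C(12,4)·0.17^4·0.83^8 = 495·0.00083521·0.225229 = 0.0931163
  L_II = C(12,4)·0.34^4·0.66^8 = 495·0.0133634·0.0360041 = 0.238162
  L_III = C(12,4)·0.47^4·0.53^8 = 495·0.0487968·0.00622597 = 0.150385
  L_IV = C(12,4)·0.88^4·0.12^8 = 495·0.599695·4.29982e-08 = 1.2764e-05
Multiply by the mixture weights:
  P(Z=I)·L_I = 0.37 × 0.0931163 = 0.034453
  P(Z=II)·L_II = 0.09 × 0.238162 = 0.0214346
  P(Z=III)·L_III = 0.33 × 0.150385 = 0.0496269
  P(Z=IV)·L_IV = 0.21 × 1.2764e-05 = 2.68043e-06
Marginal: 0.034453 + 0.0214346 + 0.0496269 + 2.68043e-06 = 0.105517
P(Segment I | data) ≈ 0.327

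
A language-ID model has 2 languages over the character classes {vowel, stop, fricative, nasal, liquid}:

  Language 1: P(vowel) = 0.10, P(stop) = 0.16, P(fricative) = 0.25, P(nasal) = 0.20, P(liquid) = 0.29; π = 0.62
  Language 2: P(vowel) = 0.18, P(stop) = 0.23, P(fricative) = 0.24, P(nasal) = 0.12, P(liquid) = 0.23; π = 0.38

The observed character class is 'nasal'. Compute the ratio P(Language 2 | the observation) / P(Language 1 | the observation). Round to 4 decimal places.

Only the two components matter; the odds are (π_i f_i(x)) / (π_j f_j(x)).
Component likelihoods at x = 'nasal':
  p_1 = P(nasal | comp) = 0.20
  p_2 = P(nasal | comp) = 0.12
0.0456 / 0.124 ≈ 0.3677

0.3677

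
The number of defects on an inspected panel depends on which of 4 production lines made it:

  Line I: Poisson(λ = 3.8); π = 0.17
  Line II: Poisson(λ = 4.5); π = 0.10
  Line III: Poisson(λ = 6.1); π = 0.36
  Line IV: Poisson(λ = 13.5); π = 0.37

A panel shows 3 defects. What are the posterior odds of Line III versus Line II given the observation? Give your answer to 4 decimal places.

Posterior odds = (π_i f_i(x)) / (π_j f_j(x)); the normalising sum cancels.
Poisson probabilities:
  f_I = 0.204588
  f_II = 0.168718
  f_III = 0.0848481
  f_IV = 0.000562179
Posterior odds = (π_III·f_III) / (π_II·f_II) = (0.36·0.0848481) / (0.10·0.168718) = 0.0305453 / 0.0168718 ≈ 1.8104

1.8104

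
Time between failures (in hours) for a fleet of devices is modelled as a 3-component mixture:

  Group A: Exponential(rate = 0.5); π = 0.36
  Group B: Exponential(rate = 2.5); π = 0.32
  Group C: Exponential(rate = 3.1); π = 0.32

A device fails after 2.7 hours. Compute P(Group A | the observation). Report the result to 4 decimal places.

0.9756

Posterior ∝ prior × likelihood, so P(k | x) ∝ π_k f_k(x); normalise over all components.
Component likelihoods at x = 2.7 hours:
  L_A = 0.5·e^(−0.5·2.7) = 0.5·e^(−1.3500) = 0.12962
  L_B = 2.5·e^(−2.5·2.7) = 2.5·e^(−6.7500) = 0.0029272
  L_C = 3.1·e^(−3.1·2.7) = 3.1·e^(−8.3700) = 0.000718318
Weight by the priors:
  π_A·L_A = 0.36 × 0.12962 = 0.0466632
  π_B·L_B = 0.32 × 0.0029272 = 0.000936704
  π_C·L_C = 0.32 × 0.000718318 = 0.000229862
Evidence: 0.0466632 + 0.000936704 + 0.000229862 = 0.0478298
So the posterior for Group A is 0.0466632 / 0.0478298 ≈ 0.9756.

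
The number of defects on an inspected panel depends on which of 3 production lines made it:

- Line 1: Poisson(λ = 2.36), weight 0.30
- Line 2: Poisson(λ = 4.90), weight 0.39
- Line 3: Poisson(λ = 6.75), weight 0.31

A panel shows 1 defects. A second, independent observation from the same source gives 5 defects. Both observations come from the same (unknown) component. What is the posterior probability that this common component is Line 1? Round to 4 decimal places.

0.5764

By Bayes' theorem, P(k | x) = w_k f_k(x) / Σ_j w_j f_j(x).
Since both observations come from the same component, the likelihood for component k is f_k(x₁)·f_k(x₂).
  p_1 = [0.222832] × [0.0576028] = 0.0128357
  p_2 = [0.0364883] × [0.17529] = 0.00639601
  p_3 = [0.00790344] × [0.136726] = 0.0010806
Multiply by the mixture weights:
  w_1·p_1 = 0.30 × 0.0128357 = 0.00385072
  w_2·p_2 = 0.39 × 0.00639601 = 0.00249444
  w_3·p_3 = 0.31 × 0.0010806 = 0.000334987
Evidence: 0.00385072 + 0.00249444 + 0.000334987 = 0.00668015
So the posterior for Line 1 is 0.00385072 / 0.00668015 ≈ 0.5764.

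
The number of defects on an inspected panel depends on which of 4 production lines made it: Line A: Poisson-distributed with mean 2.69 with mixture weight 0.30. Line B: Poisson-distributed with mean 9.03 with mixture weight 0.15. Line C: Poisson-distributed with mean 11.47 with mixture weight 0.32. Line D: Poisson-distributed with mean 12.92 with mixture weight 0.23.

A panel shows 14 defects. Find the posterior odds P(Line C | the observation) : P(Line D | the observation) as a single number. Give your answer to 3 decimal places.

Posterior odds = (w_i f_i(x)) / (w_j f_j(x)); the normalising sum cancels.
Component likelihoods at x = 14 defects:
  f_A = 8.08856e-07
  f_B = 0.0329262
  f_C = 0.0816811
  f_D = 0.101434
Odds = (0.32/0.23) × (0.0816811/0.101434) = 1.3913 × 0.805267 ≈ 1.120

1.120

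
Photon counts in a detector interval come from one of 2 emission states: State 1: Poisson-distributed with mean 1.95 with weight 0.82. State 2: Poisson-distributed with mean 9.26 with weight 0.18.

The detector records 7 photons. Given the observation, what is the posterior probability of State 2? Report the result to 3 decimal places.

0.889

Posterior ∝ prior × likelihood, so P(k | x) ∝ π_k f_k(x); normalise over all components.
Poisson probabilities:
  p_1 = e^(−1.95)·1.95^7/7! = 0.00302648
  p_2 = e^(−9.26)·9.26^7/7! = 0.110225
Multiply by the mixture weights:
  π_1·p_1 = 0.82 × 0.00302648 = 0.00248171
  π_2·p_2 = 0.18 × 0.110225 = 0.0198405
Sum: 0.00248171 + 0.0198405 = 0.0223222
So the posterior for State 2 is 0.0198405 / 0.0223222 ≈ 0.889.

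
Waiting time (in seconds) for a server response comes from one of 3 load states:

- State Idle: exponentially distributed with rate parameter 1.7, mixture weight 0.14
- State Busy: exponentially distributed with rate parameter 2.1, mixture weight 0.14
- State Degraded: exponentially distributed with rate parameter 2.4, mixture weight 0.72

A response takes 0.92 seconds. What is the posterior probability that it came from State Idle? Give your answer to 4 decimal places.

Apply Bayes' rule: the posterior for each component is proportional to its prior times its likelihood at x.
Component likelihoods at x = 0.92 seconds:
  f_Idle = 1.7·e^(−1.7·0.92) = 1.7·e^(−1.5640) = 0.355805
  f_Busy = 2.1·e^(−2.1·0.92) = 2.1·e^(−1.9320) = 0.304202
  f_Degraded = 2.4·e^(−2.4·0.92) = 2.4·e^(−2.2080) = 0.263809
Unnormalised posteriors:
  π_Idle·f_Idle = 0.14 × 0.355805 = 0.0498127
  π_Busy·f_Busy = 0.14 × 0.304202 = 0.0425883
  π_Degraded·f_Degraded = 0.72 × 0.263809 = 0.189942
Normaliser: 0.0498127 + 0.0425883 + 0.189942 = 0.282343
P(State Idle | the observation) = 0.0498127 / 0.282343 ≈ 0.1764

0.1764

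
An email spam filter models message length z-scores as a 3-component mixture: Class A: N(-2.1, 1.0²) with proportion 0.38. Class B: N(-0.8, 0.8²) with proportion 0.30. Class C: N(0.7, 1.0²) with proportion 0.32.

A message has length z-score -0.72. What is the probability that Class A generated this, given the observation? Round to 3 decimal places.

By Bayes' theorem, P(k | x) = w_k f_k(x) / Σ_j w_j f_j(x).
Evaluate each component's likelihood at the observed value:
  p_A = (1/(1.0·√(2π)))·exp(−(-0.72−-2.1)²/(2·1.0²)) = 0.398942·exp(-0.95220) = 0.153948
  p_B = (1/(0.8·√(2π)))·exp(−(-0.72−-0.8)²/(2·0.8²)) = 0.498678·exp(-0.00500) = 0.496191
  p_C = (1/(1.0·√(2π)))·exp(−(-0.72−0.7)²/(2·1.0²)) = 0.398942·exp(-1.00820) = 0.145564
Weight by the priors:
  w_A·p_A = 0.38 × 0.153948 = 0.0585003
  w_B·p_B = 0.30 × 0.496191 = 0.148857
  w_C·p_C = 0.32 × 0.145564 = 0.0465805
Marginal: 0.0585003 + 0.148857 + 0.0465805 = 0.253938
P(Class A | the observation) = 0.0585003 / 0.253938 ≈ 0.230

0.230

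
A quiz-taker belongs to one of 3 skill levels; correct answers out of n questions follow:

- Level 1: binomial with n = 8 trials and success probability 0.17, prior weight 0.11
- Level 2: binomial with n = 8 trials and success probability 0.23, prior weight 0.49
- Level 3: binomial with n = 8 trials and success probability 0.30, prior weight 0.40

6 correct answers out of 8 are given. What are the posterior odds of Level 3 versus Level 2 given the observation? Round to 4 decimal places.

Posterior odds = (π_i f_i(x)) / (π_j f_j(x)); the normalising sum cancels.
Binomial probabilities:
  L_1 = C(8,6)·0.17^6·0.83^2 = 28·2.41376e-05·0.6889 = 0.000465594
  L_2 = C(8,6)·0.23^6·0.77^2 = 28·0.000148036·0.5929 = 0.00245757
  L_3 = C(8,6)·0.30^6·0.70^2 = 28·0.000729·0.49 = 0.0100019
Posterior odds = (π_3·L_3) / (π_2·L_2) = (0.40·0.0100019) / (0.49·0.00245757) = 0.00400075 / 0.00120421 ≈ 3.3223

3.3223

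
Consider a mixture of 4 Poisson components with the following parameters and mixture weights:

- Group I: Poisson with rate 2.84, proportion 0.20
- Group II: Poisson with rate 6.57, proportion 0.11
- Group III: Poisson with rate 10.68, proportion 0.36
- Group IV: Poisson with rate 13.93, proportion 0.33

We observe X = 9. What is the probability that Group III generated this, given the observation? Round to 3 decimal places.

Posterior ∝ prior × likelihood, so P(k | x) ∝ P(Z=k) f_k(x); normalise over all components.
Evaluate each component's likelihood at the observed value:
  L_I = 0.00193511
  L_II = 0.088107
  L_III = 0.114581
  L_IV = 0.0485372
Multiply by the mixture weights:
  P(Z=I)·L_I = 0.20 × 0.00193511 = 0.000387022
  P(Z=II)·L_II = 0.11 × 0.088107 = 0.00969177
  P(Z=III)·L_III = 0.36 × 0.114581 = 0.0412492
  P(Z=IV)·L_IV = 0.33 × 0.0485372 = 0.0160173
Marginal: 0.000387022 + 0.00969177 + 0.0412492 + 0.0160173 = 0.0673453
P(Group III | x) = 0.0412492 / 0.0673453 ≈ 0.613

0.613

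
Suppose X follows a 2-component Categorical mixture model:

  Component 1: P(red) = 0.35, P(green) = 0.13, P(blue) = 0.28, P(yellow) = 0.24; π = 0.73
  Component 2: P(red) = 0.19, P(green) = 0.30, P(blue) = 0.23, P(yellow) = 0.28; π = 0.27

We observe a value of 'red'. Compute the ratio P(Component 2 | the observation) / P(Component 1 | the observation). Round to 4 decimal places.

0.2008

The posterior odds equal the prior odds times the likelihood ratio: (P(Z=i)/P(Z=j))·(f_i(x)/f_j(x)).
Categorical probabilities:
  L_1 = 0.35
  L_2 = 0.19
Odds = (0.27/0.73) × (0.19/0.35) = 0.369863 × 0.542857 ≈ 0.2008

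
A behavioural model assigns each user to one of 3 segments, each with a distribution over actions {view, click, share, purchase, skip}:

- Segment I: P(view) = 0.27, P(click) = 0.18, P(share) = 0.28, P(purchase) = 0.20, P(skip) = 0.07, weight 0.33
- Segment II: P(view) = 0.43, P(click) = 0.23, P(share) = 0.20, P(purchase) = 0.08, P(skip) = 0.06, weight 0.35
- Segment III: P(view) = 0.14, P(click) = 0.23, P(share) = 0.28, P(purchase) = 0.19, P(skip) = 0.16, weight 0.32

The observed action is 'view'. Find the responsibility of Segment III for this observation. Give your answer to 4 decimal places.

The responsibility of component k is π_k f_k(x) divided by Σ_j π_j f_j(x).
Evaluate each component's likelihood at the observed value:
  L_I = 0.27
  L_II = 0.43
  L_III = 0.14
Weight by the priors:
  π_I·L_I = 0.33 × 0.27 = 0.0891
  π_II·L_II = 0.35 × 0.43 = 0.1505
  π_III·L_III = 0.32 × 0.14 = 0.0448
Normaliser: 0.0891 + 0.1505 + 0.0448 = 0.2844
P(Segment III | x) ≈ 0.1575

0.1575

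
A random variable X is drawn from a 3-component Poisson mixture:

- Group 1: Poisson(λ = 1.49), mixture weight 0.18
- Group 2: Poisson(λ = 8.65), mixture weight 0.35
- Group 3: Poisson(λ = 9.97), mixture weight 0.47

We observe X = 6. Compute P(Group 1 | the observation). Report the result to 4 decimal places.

0.0093

P(component k | x) = w_k·f_k(x) / marginal(x), where marginal(x) = Σ_j w_j·f_j(x).
Poisson probabilities:
  p_1 = e^(−1.49)·1.49^6/6! = 0.0034252
  p_2 = e^(−8.65)·8.65^6/6! = 0.101887
  p_3 = e^(−9.97)·9.97^6/6! = 0.063815
Prior × likelihood for each component:
  w_1·p_1 = 0.18 × 0.0034252 = 0.000616537
  w_2·p_2 = 0.35 × 0.101887 = 0.0356603
  w_3·p_3 = 0.47 × 0.063815 = 0.029993
Sum: 0.000616537 + 0.0356603 + 0.029993 = 0.0662699
So the posterior for Group 1 is 0.000616537 / 0.0662699 ≈ 0.0093.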